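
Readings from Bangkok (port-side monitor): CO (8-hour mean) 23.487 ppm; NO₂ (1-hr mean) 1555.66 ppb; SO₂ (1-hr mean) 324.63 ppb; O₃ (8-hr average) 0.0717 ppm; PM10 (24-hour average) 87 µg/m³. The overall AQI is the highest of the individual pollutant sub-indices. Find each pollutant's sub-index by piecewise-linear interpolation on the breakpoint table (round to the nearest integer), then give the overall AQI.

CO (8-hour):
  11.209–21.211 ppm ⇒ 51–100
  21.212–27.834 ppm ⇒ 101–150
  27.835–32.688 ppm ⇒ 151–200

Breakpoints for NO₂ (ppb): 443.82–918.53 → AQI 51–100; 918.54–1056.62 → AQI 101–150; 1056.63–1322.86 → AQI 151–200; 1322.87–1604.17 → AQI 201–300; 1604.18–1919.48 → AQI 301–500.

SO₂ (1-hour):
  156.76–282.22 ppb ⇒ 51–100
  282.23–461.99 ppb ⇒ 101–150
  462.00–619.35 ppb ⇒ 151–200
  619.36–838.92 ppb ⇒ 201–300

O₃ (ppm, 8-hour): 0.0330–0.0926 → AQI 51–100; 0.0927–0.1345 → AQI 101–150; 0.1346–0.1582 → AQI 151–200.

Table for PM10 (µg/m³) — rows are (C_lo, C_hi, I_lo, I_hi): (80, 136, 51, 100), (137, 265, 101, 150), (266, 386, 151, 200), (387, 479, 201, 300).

283

CO 23.487: bracket 21.212–27.834 → index 101–150; slope 49/6.622, offset 2.275.
AQI = 101 + 49/6.622·2.275 ≈ 117.83 ⇒ 118.
NO₂: row 1322.87–1604.17 (AQI 201–300). (300−201)·(1555.66−1322.87)/(1604.17−1322.87) + 201 = 99·232.79/281.30 + 201 ≈ 282.93 → 283.
SO₂: row 282.23–461.99 (AQI 101–150). (150−101)·(324.63−282.23)/(461.99−282.23) + 101 = 49·42.40/179.76 + 101 ≈ 112.56 → 113.
O₃: 0.0717 lies in 0.0330–0.0926, so I_lo=51, I_hi=100, C_lo=0.0330, C_hi=0.0926.
(100−51)/(0.0926−0.0330) × (0.0717−0.0330) + 51 = 49/0.0596 × 0.0387 + 51 ≈ 82.82 → 83.
PM10: 87 lies in 80–136, so I_lo=51, I_hi=100, C_lo=80, C_hi=136.
(100−51)/(136−80) × (87−80) + 51 = 49/56 × 7 + 51 ≈ 57.13 → 57.
Sub-indices: CO→118, NO₂→283, SO₂→113, O₃→83, PM10→57. Overall AQI = max = 283; dominant pollutant is NO₂.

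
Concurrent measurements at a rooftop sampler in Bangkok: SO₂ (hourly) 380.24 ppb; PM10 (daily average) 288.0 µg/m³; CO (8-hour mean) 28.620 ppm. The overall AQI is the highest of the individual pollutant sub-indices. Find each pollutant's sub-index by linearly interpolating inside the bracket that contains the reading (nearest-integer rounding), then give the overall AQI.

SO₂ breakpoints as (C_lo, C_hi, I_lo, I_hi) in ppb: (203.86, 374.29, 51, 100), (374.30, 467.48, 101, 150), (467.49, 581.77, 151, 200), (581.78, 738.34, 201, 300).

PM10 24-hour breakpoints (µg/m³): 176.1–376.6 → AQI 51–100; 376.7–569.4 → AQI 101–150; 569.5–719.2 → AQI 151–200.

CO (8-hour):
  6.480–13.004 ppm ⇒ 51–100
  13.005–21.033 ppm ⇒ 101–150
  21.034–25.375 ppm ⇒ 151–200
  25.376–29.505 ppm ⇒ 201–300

279

SO₂: row 374.30–467.48 (AQI 101–150). (150−101)·(380.24−374.30)/(467.48−374.30) + 101 = 49·5.94/93.18 + 101 ≈ 104.12 → 104.
PM10: 288.0 ∈ [176.1, 376.6] ↔ index [51, 100].
51 + (288.0−176.1)·(100−51)/(376.6−176.1) = 51 + 111.9·49/200.5 ≈ 78.35, so AQI = 78.
CO 28.620: bracket 25.376–29.505 → index 201–300; slope 99/4.129, offset 3.244.
AQI = 201 + 99/4.129·3.244 ≈ 278.78 ⇒ 279.
Sub-indices: SO₂→104, PM10→78, CO→279. Overall AQI = max = 279; dominant pollutant is CO.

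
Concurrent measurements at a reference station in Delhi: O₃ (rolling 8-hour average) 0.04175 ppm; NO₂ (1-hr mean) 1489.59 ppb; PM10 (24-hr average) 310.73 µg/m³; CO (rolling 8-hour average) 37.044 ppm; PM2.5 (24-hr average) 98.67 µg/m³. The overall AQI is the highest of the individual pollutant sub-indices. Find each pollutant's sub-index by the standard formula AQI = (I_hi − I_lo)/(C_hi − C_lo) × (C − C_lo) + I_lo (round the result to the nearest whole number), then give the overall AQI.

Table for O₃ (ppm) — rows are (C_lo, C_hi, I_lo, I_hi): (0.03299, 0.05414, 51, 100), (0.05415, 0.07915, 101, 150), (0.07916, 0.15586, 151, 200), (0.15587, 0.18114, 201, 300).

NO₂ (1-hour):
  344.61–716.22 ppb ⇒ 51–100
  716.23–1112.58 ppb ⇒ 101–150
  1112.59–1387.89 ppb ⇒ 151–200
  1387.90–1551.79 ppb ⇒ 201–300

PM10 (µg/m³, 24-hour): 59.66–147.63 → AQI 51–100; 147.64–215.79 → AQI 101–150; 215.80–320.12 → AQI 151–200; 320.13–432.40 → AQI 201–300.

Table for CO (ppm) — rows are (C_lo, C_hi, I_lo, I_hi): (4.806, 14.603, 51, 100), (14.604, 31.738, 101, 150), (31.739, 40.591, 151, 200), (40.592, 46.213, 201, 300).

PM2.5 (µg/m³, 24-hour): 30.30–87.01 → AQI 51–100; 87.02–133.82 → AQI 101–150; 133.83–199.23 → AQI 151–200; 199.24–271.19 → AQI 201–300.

O₃: row 0.03299–0.05414 (AQI 51–100). (100−51)·(0.04175−0.03299)/(0.05414−0.03299) + 51 = 49·0.00876/0.02115 + 51 ≈ 71.30 → 71.
NO₂: row 1387.90–1551.79 (AQI 201–300). (300−201)·(1489.59−1387.90)/(1551.79−1387.90) + 201 = 99·101.69/163.89 + 201 ≈ 262.43 → 262.
PM10: row 215.80–320.12 (AQI 151–200). (200−151)·(310.73−215.80)/(320.12−215.80) + 151 = 49·94.93/104.32 + 151 ≈ 195.59 → 196.
CO: 37.044 lies in 31.739–40.591, so I_lo=151, I_hi=200, C_lo=31.739, C_hi=40.591.
(200−151)/(40.591−31.739) × (37.044−31.739) + 151 = 49/8.852 × 5.305 + 151 ≈ 180.37 → 180.
PM2.5: 98.67 lies in 87.02–133.82, so I_lo=101, I_hi=150, C_lo=87.02, C_hi=133.82.
(150−101)/(133.82−87.02) × (98.67−87.02) + 101 = 49/46.80 × 11.65 + 101 ≈ 113.20 → 113.
Sub-indices: O₃→71, NO₂→262, PM10→196, CO→180, PM2.5→113. Overall AQI = max = 262; dominant pollutant is NO₂.

262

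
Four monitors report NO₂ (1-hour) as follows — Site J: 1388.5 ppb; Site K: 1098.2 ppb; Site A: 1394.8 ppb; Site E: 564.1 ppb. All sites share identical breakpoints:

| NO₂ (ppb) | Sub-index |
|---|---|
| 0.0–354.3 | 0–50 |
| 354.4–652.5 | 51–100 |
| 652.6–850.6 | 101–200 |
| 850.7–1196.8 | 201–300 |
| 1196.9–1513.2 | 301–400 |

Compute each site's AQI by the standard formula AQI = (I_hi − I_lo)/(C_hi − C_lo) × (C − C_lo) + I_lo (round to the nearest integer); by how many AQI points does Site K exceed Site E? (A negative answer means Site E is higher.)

187

Site J: 1388.5 ∈ [1196.9, 1513.2] ↔ index [301, 400].
301 + (1388.5−1196.9)·(400−301)/(1513.2−1196.9) = 301 + 191.6·99/316.3 ≈ 360.97, so AQI = 361.
Site K: row 850.7–1196.8 (AQI 201–300). (300−201)·(1098.2−850.7)/(1196.8−850.7) + 201 = 99·247.5/346.1 + 201 ≈ 271.80 → 272.
Site A: 1394.8 ∈ [1196.9, 1513.2] ↔ index [301, 400].
301 + (1394.8−1196.9)·(400−301)/(1513.2−1196.9) = 301 + 197.9·99/316.3 ≈ 362.94, so AQI = 363.
Site E 564.1: bracket 354.4–652.5 → index 51–100; slope 49/298.1, offset 209.7.
AQI = 51 + 49/298.1·209.7 ≈ 85.47 ⇒ 85.
AQIs: Site J=361, Site K=272, Site A=363, Site E=85. Site K (272) − Site E (85) = 187.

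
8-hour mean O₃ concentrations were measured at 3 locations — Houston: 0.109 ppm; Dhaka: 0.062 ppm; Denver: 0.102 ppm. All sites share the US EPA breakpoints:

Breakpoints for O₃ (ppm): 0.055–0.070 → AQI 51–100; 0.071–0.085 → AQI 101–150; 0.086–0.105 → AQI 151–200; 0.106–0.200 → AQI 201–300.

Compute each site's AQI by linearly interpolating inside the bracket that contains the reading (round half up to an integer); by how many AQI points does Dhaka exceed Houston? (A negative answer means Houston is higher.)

Houston: 0.109 ∈ [0.106, 0.200] ↔ index [201, 300].
201 + (0.109−0.106)·(300−201)/(0.200−0.106) = 201 + 0.003·99/0.094 ≈ 204.16, so AQI = 204.
Dhaka: 0.062 lies in 0.055–0.070, so I_lo=51, I_hi=100, C_lo=0.055, C_hi=0.070.
(100−51)/(0.070−0.055) × (0.062−0.055) + 51 = 49/0.015 × 0.007 + 51 ≈ 73.87 → 74.
Denver: row 0.086–0.105 (AQI 151–200). (200−151)·(0.102−0.086)/(0.105−0.086) + 151 = 49·0.016/0.019 + 151 ≈ 192.26 → 192.
AQIs: Houston=204, Dhaka=74, Denver=192. Dhaka (74) − Houston (204) = -130.

-130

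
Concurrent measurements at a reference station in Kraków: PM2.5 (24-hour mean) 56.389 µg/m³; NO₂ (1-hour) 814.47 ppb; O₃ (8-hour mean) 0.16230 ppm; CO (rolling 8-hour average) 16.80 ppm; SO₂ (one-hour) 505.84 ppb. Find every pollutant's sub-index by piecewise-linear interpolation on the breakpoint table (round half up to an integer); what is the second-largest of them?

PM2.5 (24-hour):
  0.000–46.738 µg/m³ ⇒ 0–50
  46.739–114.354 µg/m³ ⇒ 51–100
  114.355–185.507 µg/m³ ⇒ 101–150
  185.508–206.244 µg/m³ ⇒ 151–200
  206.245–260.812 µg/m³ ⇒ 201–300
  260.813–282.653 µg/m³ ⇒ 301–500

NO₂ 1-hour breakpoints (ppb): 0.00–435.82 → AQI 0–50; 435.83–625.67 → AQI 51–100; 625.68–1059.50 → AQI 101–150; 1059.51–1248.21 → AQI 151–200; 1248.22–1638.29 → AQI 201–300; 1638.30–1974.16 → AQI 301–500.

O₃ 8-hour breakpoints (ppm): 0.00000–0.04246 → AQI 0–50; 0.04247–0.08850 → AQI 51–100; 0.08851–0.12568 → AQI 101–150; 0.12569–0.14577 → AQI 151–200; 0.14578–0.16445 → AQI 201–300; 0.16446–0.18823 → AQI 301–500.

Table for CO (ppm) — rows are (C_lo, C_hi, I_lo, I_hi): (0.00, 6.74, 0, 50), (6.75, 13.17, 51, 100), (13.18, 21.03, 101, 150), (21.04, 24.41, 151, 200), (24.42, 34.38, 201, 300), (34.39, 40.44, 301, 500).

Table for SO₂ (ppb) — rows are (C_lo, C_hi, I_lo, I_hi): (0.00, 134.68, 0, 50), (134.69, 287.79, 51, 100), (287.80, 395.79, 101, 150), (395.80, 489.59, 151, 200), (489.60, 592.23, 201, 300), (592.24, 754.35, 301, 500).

PM2.5 56.389: bracket 46.739–114.354 → index 51–100; slope 49/67.615, offset 9.650.
AQI = 51 + 49/67.615·9.650 ≈ 57.99 ⇒ 58.
NO₂ 814.47: bracket 625.68–1059.50 → index 101–150; slope 49/433.82, offset 188.79.
AQI = 101 + 49/433.82·188.79 ≈ 122.32 ⇒ 122.
O₃: row 0.14578–0.16445 (AQI 201–300). (300−201)·(0.16230−0.14578)/(0.16445−0.14578) + 201 = 99·0.01652/0.01867 + 201 ≈ 288.60 → 289.
CO: 16.80 lies in 13.18–21.03, so I_lo=101, I_hi=150, C_lo=13.18, C_hi=21.03.
(150−101)/(21.03−13.18) × (16.80−13.18) + 101 = 49/7.85 × 3.62 + 101 ≈ 123.60 → 124.
SO₂: 505.84 lies in 489.60–592.23, so I_lo=201, I_hi=300, C_lo=489.60, C_hi=592.23.
(300−201)/(592.23−489.60) × (505.84−489.60) + 201 = 99/102.63 × 16.24 + 201 ≈ 216.67 → 217.
Sub-indices: PM2.5→58, NO₂→122, O₃→289, CO→124, SO₂→217. Ranked high→low: 289, 217, 124, 122, 58. Second-highest sub-index = 217.

217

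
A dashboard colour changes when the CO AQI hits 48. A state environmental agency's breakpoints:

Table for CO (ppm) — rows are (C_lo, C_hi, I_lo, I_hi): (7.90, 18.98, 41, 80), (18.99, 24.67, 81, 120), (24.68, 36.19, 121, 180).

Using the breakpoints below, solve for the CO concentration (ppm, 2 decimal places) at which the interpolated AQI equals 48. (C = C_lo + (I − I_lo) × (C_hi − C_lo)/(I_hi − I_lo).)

AQI 48 lies in the 41–80 band, which corresponds to 7.90–18.98 ppm.
C = 7.90 + (48−41)×(18.98−7.90)/(80−41) = 7.90 + 7×11.08/39 ≈ 9.8887 ppm → 9.89 ppm to 2 dp.

9.89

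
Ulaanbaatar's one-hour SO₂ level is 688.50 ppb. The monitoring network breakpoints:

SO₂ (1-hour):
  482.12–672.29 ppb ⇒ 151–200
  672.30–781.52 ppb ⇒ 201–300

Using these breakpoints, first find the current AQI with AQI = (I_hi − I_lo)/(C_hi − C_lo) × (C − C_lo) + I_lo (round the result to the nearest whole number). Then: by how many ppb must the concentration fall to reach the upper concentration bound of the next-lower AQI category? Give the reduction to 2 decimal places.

16.21

SO₂: row 672.30–781.52 (AQI 201–300). (300−201)·(688.50−672.30)/(781.52−672.30) + 201 = 99·16.20/109.22 + 201 ≈ 215.68 → 216.
Current AQI 216 is in the Very Unhealthy range (201–300). The next-lower category tops out at AQI 200, whose upper concentration bound is 672.29 ppb.
Reduction needed = 688.50 − 672.29 = 16.21 ppb.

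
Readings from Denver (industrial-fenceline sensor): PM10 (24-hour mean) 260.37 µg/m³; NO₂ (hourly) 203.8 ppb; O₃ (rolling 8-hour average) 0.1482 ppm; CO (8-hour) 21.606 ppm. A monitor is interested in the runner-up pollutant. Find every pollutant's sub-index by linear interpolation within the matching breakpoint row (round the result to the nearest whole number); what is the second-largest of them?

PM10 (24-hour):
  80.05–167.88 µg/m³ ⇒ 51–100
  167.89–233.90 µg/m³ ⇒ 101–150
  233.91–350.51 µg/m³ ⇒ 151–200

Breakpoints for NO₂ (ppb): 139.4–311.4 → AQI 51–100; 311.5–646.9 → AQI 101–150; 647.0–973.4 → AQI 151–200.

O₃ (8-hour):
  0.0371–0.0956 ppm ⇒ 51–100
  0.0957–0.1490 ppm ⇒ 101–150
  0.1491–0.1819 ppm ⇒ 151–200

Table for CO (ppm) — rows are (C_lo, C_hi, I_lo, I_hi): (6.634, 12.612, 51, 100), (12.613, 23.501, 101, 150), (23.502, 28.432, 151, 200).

149

PM10: 260.37 lies in 233.91–350.51, so I_lo=151, I_hi=200, C_lo=233.91, C_hi=350.51.
(200−151)/(350.51−233.91) × (260.37−233.91) + 151 = 49/116.60 × 26.46 + 151 ≈ 162.12 → 162.
NO₂: row 139.4–311.4 (AQI 51–100). (100−51)·(203.8−139.4)/(311.4−139.4) + 51 = 49·64.4/172.0 + 51 ≈ 69.35 → 69.
O₃: 0.1482 lies in 0.0957–0.1490, so I_lo=101, I_hi=150, C_lo=0.0957, C_hi=0.1490.
(150−101)/(0.1490−0.0957) × (0.1482−0.0957) + 101 = 49/0.0533 × 0.0525 + 101 ≈ 149.26 → 149.
CO: row 12.613–23.501 (AQI 101–150). (150−101)·(21.606−12.613)/(23.501−12.613) + 101 = 49·8.993/10.888 + 101 ≈ 141.47 → 141.
Sub-indices: PM10→162, NO₂→69, O₃→149, CO→141. Ranked high→low: 162, 149, 141, 69. Second-highest sub-index = 149.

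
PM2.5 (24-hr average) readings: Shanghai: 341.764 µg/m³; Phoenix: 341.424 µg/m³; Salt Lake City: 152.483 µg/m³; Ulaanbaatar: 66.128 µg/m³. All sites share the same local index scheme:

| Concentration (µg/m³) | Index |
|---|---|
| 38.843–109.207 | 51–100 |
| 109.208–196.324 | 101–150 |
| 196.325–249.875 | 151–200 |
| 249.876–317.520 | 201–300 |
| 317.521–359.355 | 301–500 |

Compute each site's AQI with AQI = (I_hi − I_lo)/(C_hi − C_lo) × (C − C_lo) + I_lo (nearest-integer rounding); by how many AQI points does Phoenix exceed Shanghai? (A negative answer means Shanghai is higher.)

-1

Shanghai: 341.764 ∈ [317.521, 359.355] ↔ index [301, 500].
301 + (341.764−317.521)·(500−301)/(359.355−317.521) = 301 + 24.243·199/41.834 ≈ 416.32, so AQI = 416.
Phoenix: 341.424 lies in 317.521–359.355, so I_lo=301, I_hi=500, C_lo=317.521, C_hi=359.355.
(500−301)/(359.355−317.521) × (341.424−317.521) + 301 = 199/41.834 × 23.903 + 301 ≈ 414.70 → 415.
Salt Lake City: row 109.208–196.324 (AQI 101–150). (150−101)·(152.483−109.208)/(196.324−109.208) + 101 = 49·43.275/87.116 + 101 ≈ 125.34 → 125.
Ulaanbaatar: row 38.843–109.207 (AQI 51–100). (100−51)·(66.128−38.843)/(109.207−38.843) + 51 = 49·27.285/70.364 + 51 ≈ 70.00 → 70.
AQIs: Shanghai=416, Phoenix=415, Salt Lake City=125, Ulaanbaatar=70. Phoenix (415) − Shanghai (416) = -1.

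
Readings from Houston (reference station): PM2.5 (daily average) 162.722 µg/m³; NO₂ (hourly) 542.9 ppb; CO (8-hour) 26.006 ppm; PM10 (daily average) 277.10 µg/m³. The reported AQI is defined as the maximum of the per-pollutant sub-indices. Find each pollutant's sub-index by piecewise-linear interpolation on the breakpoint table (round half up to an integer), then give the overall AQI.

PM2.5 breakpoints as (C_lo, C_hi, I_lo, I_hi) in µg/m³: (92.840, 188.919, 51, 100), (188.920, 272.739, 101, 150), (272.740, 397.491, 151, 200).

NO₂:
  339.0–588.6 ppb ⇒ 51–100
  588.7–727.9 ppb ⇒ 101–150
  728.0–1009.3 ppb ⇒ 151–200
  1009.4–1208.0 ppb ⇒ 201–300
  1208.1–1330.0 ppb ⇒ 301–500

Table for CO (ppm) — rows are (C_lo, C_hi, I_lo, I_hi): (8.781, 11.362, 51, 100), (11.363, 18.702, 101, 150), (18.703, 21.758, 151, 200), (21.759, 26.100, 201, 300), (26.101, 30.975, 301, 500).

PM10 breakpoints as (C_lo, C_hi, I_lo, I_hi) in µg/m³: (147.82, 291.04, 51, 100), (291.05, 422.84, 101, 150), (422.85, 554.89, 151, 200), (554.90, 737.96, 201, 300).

PM2.5: 162.722 lies in 92.840–188.919, so I_lo=51, I_hi=100, C_lo=92.840, C_hi=188.919.
(100−51)/(188.919−92.840) × (162.722−92.840) + 51 = 49/96.079 × 69.882 + 51 ≈ 86.64 → 87.
NO₂: 542.9 ∈ [339.0, 588.6] ↔ index [51, 100].
51 + (542.9−339.0)·(100−51)/(588.6−339.0) = 51 + 203.9·49/249.6 ≈ 91.03, so AQI = 91.
CO: 26.006 lies in 21.759–26.100, so I_lo=201, I_hi=300, C_lo=21.759, C_hi=26.100.
(300−201)/(26.100−21.759) × (26.006−21.759) + 201 = 99/4.341 × 4.247 + 201 ≈ 297.86 → 298.
PM10: 277.10 ∈ [147.82, 291.04] ↔ index [51, 100].
51 + (277.10−147.82)·(100−51)/(291.04−147.82) = 51 + 129.28·49/143.22 ≈ 95.23, so AQI = 95.
Sub-indices: PM2.5→87, NO₂→91, CO→298, PM10→95. Overall AQI = max = 298; dominant pollutant is CO.
AQI 298: Very Unhealthy.

298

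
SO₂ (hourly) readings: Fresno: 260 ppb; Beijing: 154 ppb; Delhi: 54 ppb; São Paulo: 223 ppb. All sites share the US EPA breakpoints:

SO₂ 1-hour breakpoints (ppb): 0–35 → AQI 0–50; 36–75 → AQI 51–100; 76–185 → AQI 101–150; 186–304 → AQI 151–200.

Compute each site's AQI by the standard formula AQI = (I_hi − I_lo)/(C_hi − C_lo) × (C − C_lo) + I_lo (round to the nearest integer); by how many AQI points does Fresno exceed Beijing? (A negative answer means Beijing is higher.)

Fresno: row 186–304 (AQI 151–200). (200−151)·(260−186)/(304−186) + 151 = 49·74/118 + 151 ≈ 181.73 → 182.
Beijing 154: bracket 76–185 → index 101–150; slope 49/109, offset 78.
AQI = 101 + 49/109·78 ≈ 136.06 ⇒ 136.
Delhi: 54 ∈ [36, 75] ↔ index [51, 100].
51 + (54−36)·(100−51)/(75−36) = 51 + 18·49/39 ≈ 73.62, so AQI = 74.
São Paulo: 223 lies in 186–304, so I_lo=151, I_hi=200, C_lo=186, C_hi=304.
(200−151)/(304−186) × (223−186) + 151 = 49/118 × 37 + 151 ≈ 166.36 → 166.
AQIs: Fresno=182, Beijing=136, Delhi=74, São Paulo=166. Fresno (182) − Beijing (136) = 46.

46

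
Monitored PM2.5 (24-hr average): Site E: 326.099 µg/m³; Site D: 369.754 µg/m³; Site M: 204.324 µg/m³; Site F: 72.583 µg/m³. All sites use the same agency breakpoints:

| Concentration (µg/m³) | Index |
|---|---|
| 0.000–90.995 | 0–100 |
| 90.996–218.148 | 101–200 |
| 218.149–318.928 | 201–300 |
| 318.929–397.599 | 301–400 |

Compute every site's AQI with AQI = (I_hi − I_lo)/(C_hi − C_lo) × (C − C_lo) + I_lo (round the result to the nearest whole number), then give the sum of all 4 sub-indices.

Site E: 326.099 lies in 318.929–397.599, so I_lo=301, I_hi=400, C_lo=318.929, C_hi=397.599.
(400−301)/(397.599−318.929) × (326.099−318.929) + 301 = 99/78.670 × 7.170 + 301 ≈ 310.02 → 310.
Site D: 369.754 lies in 318.929–397.599, so I_lo=301, I_hi=400, C_lo=318.929, C_hi=397.599.
(400−301)/(397.599−318.929) × (369.754−318.929) + 301 = 99/78.670 × 50.825 + 301 ≈ 364.96 → 365.
Site M 204.324: bracket 90.996–218.148 → index 101–200; slope 99/127.152, offset 113.328.
AQI = 101 + 99/127.152·113.328 ≈ 189.24 ⇒ 189.
Site F: 72.583 lies in 0.000–90.995, so I_lo=0, I_hi=100, C_lo=0.000, C_hi=90.995.
(100−0)/(90.995−0.000) × (72.583−0.000) + 0 = 100/90.995 × 72.583 + 0 ≈ 79.77 → 80.
AQIs: Site E=310, Site D=365, Site M=189, Site F=80. Sum = 310 + 365 + 189 + 80 = 944.

944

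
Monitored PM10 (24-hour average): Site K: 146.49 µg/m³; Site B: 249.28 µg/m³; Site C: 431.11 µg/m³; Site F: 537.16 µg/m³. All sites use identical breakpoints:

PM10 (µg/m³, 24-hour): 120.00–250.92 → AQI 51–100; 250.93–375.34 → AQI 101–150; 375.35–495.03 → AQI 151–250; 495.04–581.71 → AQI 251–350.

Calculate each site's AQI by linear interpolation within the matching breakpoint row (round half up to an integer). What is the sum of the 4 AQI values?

Site K 146.49: bracket 120.00–250.92 → index 51–100; slope 49/130.92, offset 26.49.
AQI = 51 + 49/130.92·26.49 ≈ 60.91 ⇒ 61.
Site B: row 120.00–250.92 (AQI 51–100). (100−51)·(249.28−120.00)/(250.92−120.00) + 51 = 49·129.28/130.92 + 51 ≈ 99.39 → 99.
Site C: 431.11 lies in 375.35–495.03, so I_lo=151, I_hi=250, C_lo=375.35, C_hi=495.03.
(250−151)/(495.03−375.35) × (431.11−375.35) + 151 = 99/119.68 × 55.76 + 151 ≈ 197.13 → 197.
Site F: row 495.04–581.71 (AQI 251–350). (350−251)·(537.16−495.04)/(581.71−495.04) + 251 = 99·42.12/86.67 + 251 ≈ 299.11 → 299.
AQIs: Site K=61, Site B=99, Site C=197, Site F=299. Sum = 61 + 99 + 197 + 299 = 656.

656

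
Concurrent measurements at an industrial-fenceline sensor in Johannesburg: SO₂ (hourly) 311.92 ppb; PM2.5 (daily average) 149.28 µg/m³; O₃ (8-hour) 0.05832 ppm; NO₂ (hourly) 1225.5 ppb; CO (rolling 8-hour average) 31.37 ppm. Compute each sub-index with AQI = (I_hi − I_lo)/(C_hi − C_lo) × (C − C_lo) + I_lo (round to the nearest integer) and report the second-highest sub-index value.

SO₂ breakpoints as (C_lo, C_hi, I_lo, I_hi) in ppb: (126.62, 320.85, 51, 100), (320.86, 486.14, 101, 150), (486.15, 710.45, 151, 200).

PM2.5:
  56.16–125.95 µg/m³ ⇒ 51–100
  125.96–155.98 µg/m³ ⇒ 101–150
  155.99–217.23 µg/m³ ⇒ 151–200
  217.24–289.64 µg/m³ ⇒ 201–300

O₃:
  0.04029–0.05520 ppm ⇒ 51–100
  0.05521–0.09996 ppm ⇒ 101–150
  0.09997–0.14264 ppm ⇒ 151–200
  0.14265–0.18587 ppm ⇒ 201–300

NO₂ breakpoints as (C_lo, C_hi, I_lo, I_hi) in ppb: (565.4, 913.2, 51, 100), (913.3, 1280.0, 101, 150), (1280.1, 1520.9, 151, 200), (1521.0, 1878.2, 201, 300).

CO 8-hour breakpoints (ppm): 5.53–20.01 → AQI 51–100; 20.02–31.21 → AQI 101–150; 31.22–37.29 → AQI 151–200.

143

SO₂ 311.92: bracket 126.62–320.85 → index 51–100; slope 49/194.23, offset 185.30.
AQI = 51 + 49/194.23·185.30 ≈ 97.75 ⇒ 98.
PM2.5: 149.28 lies in 125.96–155.98, so I_lo=101, I_hi=150, C_lo=125.96, C_hi=155.98.
(150−101)/(155.98−125.96) × (149.28−125.96) + 101 = 49/30.02 × 23.32 + 101 ≈ 139.06 → 139.
O₃ 0.05832: bracket 0.05521–0.09996 → index 101–150; slope 49/0.04475, offset 0.00311.
AQI = 101 + 49/0.04475·0.00311 ≈ 104.41 ⇒ 104.
NO₂: 1225.5 ∈ [913.3, 1280.0] ↔ index [101, 150].
101 + (1225.5−913.3)·(150−101)/(1280.0−913.3) = 101 + 312.2·49/366.7 ≈ 142.72, so AQI = 143.
CO: 31.37 lies in 31.22–37.29, so I_lo=151, I_hi=200, C_lo=31.22, C_hi=37.29.
(200−151)/(37.29−31.22) × (31.37−31.22) + 151 = 49/6.07 × 0.15 + 151 ≈ 152.21 → 152.
Sub-indices: SO₂→98, PM2.5→139, O₃→104, NO₂→143, CO→152. Ranked high→low: 152, 143, 139, 104, 98. Second-highest sub-index = 143.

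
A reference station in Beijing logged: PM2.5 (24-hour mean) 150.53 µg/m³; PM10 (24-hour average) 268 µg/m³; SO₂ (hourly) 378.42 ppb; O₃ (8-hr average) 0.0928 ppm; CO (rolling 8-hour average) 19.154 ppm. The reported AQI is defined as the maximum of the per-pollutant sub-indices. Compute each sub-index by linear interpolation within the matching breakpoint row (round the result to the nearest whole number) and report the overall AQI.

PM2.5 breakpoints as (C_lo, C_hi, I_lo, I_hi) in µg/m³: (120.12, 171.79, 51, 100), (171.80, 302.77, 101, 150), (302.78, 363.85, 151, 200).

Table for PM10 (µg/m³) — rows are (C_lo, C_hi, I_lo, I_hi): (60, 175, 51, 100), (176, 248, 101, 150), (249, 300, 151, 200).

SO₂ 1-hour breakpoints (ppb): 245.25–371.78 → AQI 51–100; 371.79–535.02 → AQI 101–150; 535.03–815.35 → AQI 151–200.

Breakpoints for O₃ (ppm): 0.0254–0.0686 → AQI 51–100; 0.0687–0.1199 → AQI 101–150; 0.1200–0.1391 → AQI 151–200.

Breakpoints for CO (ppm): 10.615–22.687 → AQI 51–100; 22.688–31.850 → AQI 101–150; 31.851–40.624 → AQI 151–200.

169

PM2.5 150.53: bracket 120.12–171.79 → index 51–100; slope 49/51.67, offset 30.41.
AQI = 51 + 49/51.67·30.41 ≈ 79.84 ⇒ 80.
PM10 268: bracket 249–300 → index 151–200; slope 49/51, offset 19.
AQI = 151 + 49/51·19 ≈ 169.25 ⇒ 169.
SO₂ 378.42: bracket 371.79–535.02 → index 101–150; slope 49/163.23, offset 6.63.
AQI = 101 + 49/163.23·6.63 ≈ 102.99 ⇒ 103.
O₃: 0.0928 lies in 0.0687–0.1199, so I_lo=101, I_hi=150, C_lo=0.0687, C_hi=0.1199.
(150−101)/(0.1199−0.0687) × (0.0928−0.0687) + 101 = 49/0.0512 × 0.0241 + 101 ≈ 124.06 → 124.
CO: 19.154 lies in 10.615–22.687, so I_lo=51, I_hi=100, C_lo=10.615, C_hi=22.687.
(100−51)/(22.687−10.615) × (19.154−10.615) + 51 = 49/12.072 × 8.539 + 51 ≈ 85.66 → 86.
Sub-indices: PM2.5→80, PM10→169, SO₂→103, O₃→124, CO→86. Overall AQI = max = 169; dominant pollutant is PM10.
AQI 169: Unhealthy.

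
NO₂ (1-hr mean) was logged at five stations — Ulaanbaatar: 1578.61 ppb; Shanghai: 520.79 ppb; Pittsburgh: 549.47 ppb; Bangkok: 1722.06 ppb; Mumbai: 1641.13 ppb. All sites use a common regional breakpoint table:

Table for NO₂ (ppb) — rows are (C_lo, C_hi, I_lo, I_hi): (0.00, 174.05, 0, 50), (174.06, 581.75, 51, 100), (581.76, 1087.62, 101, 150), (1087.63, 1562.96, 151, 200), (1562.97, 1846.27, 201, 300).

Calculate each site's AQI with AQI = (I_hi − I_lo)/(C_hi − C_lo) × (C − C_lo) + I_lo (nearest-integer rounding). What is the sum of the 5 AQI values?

880

Ulaanbaatar 1578.61: bracket 1562.97–1846.27 → index 201–300; slope 99/283.30, offset 15.64.
AQI = 201 + 99/283.30·15.64 ≈ 206.47 ⇒ 206.
Shanghai: row 174.06–581.75 (AQI 51–100). (100−51)·(520.79−174.06)/(581.75−174.06) + 51 = 49·346.73/407.69 + 51 ≈ 92.67 → 93.
Pittsburgh: 549.47 lies in 174.06–581.75, so I_lo=51, I_hi=100, C_lo=174.06, C_hi=581.75.
(100−51)/(581.75−174.06) × (549.47−174.06) + 51 = 49/407.69 × 375.41 + 51 ≈ 96.12 → 96.
Bangkok 1722.06: bracket 1562.97–1846.27 → index 201–300; slope 99/283.30, offset 159.09.
AQI = 201 + 99/283.30·159.09 ≈ 256.59 ⇒ 257.
Mumbai: row 1562.97–1846.27 (AQI 201–300). (300−201)·(1641.13−1562.97)/(1846.27−1562.97) + 201 = 99·78.16/283.30 + 201 ≈ 228.31 → 228.
AQIs: Ulaanbaatar=206, Shanghai=93, Pittsburgh=96, Bangkok=257, Mumbai=228. Sum = 206 + 93 + 96 + 257 + 228 = 880.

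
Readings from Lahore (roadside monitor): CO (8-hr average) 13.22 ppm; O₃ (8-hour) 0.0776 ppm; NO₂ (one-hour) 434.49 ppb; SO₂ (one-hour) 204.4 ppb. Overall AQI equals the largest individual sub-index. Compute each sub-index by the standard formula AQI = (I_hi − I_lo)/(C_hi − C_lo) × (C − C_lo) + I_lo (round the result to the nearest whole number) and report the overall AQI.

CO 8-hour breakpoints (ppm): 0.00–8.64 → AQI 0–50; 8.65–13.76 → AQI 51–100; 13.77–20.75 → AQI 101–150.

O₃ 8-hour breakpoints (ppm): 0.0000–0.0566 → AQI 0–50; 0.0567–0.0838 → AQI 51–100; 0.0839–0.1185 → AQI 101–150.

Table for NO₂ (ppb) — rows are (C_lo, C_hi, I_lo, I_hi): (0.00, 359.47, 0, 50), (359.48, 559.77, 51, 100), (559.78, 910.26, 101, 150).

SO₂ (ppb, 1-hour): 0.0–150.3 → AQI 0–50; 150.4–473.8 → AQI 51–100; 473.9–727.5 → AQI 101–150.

CO: row 8.65–13.76 (AQI 51–100). (100−51)·(13.22−8.65)/(13.76−8.65) + 51 = 49·4.57/5.11 + 51 ≈ 94.82 → 95.
O₃: row 0.0567–0.0838 (AQI 51–100). (100−51)·(0.0776−0.0567)/(0.0838−0.0567) + 51 = 49·0.0209/0.0271 + 51 ≈ 88.79 → 89.
NO₂: row 359.48–559.77 (AQI 51–100). (100−51)·(434.49−359.48)/(559.77−359.48) + 51 = 49·75.01/200.29 + 51 ≈ 69.35 → 69.
SO₂: row 150.4–473.8 (AQI 51–100). (100−51)·(204.4−150.4)/(473.8−150.4) + 51 = 49·54.0/323.4 + 51 ≈ 59.18 → 59.
Sub-indices: CO→95, O₃→89, NO₂→69, SO₂→59. Overall AQI = max = 95; dominant pollutant is CO.
AQI 95: Moderate.

95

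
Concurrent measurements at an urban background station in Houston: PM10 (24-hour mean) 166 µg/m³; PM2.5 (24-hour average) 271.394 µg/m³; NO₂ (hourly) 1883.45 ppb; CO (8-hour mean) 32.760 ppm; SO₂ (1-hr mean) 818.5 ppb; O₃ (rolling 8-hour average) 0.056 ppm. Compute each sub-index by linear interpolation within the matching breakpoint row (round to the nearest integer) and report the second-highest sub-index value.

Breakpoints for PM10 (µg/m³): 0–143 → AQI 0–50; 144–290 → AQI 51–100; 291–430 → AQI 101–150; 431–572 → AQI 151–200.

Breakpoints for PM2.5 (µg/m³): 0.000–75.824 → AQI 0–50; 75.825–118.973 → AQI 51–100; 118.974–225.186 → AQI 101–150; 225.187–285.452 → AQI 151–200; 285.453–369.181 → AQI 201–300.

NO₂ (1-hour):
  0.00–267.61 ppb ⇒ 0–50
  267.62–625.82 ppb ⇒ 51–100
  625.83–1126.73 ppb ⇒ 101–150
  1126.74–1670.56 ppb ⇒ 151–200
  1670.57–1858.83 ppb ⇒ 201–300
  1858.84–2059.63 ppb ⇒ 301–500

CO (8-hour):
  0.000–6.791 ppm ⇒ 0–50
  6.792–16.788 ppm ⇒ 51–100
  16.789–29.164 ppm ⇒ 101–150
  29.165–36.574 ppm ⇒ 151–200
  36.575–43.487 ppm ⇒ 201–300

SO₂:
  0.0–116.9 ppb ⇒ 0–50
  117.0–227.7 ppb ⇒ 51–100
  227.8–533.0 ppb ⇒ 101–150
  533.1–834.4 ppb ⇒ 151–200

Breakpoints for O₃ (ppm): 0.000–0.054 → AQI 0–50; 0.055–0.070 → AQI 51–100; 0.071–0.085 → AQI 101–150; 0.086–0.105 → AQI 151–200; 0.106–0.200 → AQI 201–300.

PM10: 166 lies in 144–290, so I_lo=51, I_hi=100, C_lo=144, C_hi=290.
(100−51)/(290−144) × (166−144) + 51 = 49/146 × 22 + 51 ≈ 58.38 → 58.
PM2.5: row 225.187–285.452 (AQI 151–200). (200−151)·(271.394−225.187)/(285.452−225.187) + 151 = 49·46.207/60.265 + 151 ≈ 188.57 → 189.
NO₂: 1883.45 lies in 1858.84–2059.63, so I_lo=301, I_hi=500, C_lo=1858.84, C_hi=2059.63.
(500−301)/(2059.63−1858.84) × (1883.45−1858.84) + 301 = 199/200.79 × 24.61 + 301 ≈ 325.39 → 325.
CO 32.760: bracket 29.165–36.574 → index 151–200; slope 49/7.409, offset 3.595.
AQI = 151 + 49/7.409·3.595 ≈ 174.78 ⇒ 175.
SO₂: 818.5 ∈ [533.1, 834.4] ↔ index [151, 200].
151 + (818.5−533.1)·(200−151)/(834.4−533.1) = 151 + 285.4·49/301.3 ≈ 197.41, so AQI = 197.
O₃: 0.056 lies in 0.055–0.070, so I_lo=51, I_hi=100, C_lo=0.055, C_hi=0.070.
(100−51)/(0.070−0.055) × (0.056−0.055) + 51 = 49/0.015 × 0.001 + 51 ≈ 54.27 → 54.
Sub-indices: PM10→58, PM2.5→189, NO₂→325, CO→175, SO₂→197, O₃→54. Ranked high→low: 325, 197, 189, 175, 58, 54. Second-highest sub-index = 197.

197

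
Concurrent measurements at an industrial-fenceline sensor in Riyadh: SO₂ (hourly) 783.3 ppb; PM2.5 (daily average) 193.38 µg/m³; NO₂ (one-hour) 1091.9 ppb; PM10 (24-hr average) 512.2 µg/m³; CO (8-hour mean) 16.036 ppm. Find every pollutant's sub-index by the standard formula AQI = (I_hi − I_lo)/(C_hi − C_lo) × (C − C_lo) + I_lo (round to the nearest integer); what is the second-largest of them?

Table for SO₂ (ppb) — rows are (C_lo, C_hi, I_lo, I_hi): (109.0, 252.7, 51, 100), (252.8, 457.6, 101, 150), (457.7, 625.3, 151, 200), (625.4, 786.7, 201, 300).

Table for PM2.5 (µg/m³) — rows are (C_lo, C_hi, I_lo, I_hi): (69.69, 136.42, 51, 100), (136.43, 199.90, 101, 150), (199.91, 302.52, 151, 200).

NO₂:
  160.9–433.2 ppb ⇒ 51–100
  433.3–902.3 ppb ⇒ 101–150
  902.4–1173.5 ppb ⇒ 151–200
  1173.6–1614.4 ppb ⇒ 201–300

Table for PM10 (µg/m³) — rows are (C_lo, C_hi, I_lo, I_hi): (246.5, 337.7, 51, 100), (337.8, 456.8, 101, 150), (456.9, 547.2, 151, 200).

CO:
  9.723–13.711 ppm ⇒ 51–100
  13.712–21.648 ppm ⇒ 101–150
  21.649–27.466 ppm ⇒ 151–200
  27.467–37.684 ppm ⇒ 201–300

SO₂: row 625.4–786.7 (AQI 201–300). (300−201)·(783.3−625.4)/(786.7−625.4) + 201 = 99·157.9/161.3 + 201 ≈ 297.91 → 298.
PM2.5: row 136.43–199.90 (AQI 101–150). (150−101)·(193.38−136.43)/(199.90−136.43) + 101 = 49·56.95/63.47 + 101 ≈ 144.97 → 145.
NO₂: row 902.4–1173.5 (AQI 151–200). (200−151)·(1091.9−902.4)/(1173.5−902.4) + 151 = 49·189.5/271.1 + 151 ≈ 185.25 → 185.
PM10 512.2: bracket 456.9–547.2 → index 151–200; slope 49/90.3, offset 55.3.
AQI = 151 + 49/90.3·55.3 ≈ 181.01 ⇒ 181.
CO 16.036: bracket 13.712–21.648 → index 101–150; slope 49/7.936, offset 2.324.
AQI = 101 + 49/7.936·2.324 ≈ 115.35 ⇒ 115.
Sub-indices: SO₂→298, PM2.5→145, NO₂→185, PM10→181, CO→115. Ranked high→low: 298, 185, 181, 145, 115. Second-highest sub-index = 185.

185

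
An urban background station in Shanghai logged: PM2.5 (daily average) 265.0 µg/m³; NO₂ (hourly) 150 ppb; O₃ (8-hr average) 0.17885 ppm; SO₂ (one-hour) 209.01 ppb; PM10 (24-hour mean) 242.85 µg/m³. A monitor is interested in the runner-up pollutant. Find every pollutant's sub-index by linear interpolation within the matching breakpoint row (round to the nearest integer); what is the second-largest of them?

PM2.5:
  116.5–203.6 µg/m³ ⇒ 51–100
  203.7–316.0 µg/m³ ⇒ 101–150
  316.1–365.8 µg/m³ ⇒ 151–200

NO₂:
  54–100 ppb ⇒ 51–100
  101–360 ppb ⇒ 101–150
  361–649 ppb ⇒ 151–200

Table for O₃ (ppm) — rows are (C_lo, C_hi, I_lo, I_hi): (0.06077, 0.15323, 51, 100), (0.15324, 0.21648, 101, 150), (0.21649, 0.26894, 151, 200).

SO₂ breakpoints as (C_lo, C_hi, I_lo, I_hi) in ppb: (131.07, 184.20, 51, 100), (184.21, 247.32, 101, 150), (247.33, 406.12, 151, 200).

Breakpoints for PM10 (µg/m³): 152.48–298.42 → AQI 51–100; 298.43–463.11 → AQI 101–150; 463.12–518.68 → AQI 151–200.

PM2.5: 265.0 ∈ [203.7, 316.0] ↔ index [101, 150].
101 + (265.0−203.7)·(150−101)/(316.0−203.7) = 101 + 61.3·49/112.3 ≈ 127.75, so AQI = 128.
NO₂: 150 ∈ [101, 360] ↔ index [101, 150].
101 + (150−101)·(150−101)/(360−101) = 101 + 49·49/259 ≈ 110.27, so AQI = 110.
O₃: 0.17885 ∈ [0.15324, 0.21648] ↔ index [101, 150].
101 + (0.17885−0.15324)·(150−101)/(0.21648−0.15324) = 101 + 0.02561·49/0.06324 ≈ 120.84, so AQI = 121.
SO₂: 209.01 lies in 184.21–247.32, so I_lo=101, I_hi=150, C_lo=184.21, C_hi=247.32.
(150−101)/(247.32−184.21) × (209.01−184.21) + 101 = 49/63.11 × 24.80 + 101 ≈ 120.26 → 120.
PM10 242.85: bracket 152.48–298.42 → index 51–100; slope 49/145.94, offset 90.37.
AQI = 51 + 49/145.94·90.37 ≈ 81.34 ⇒ 81.
Sub-indices: PM2.5→128, NO₂→110, O₃→121, SO₂→120, PM10→81. Ranked high→low: 128, 121, 120, 110, 81. Second-highest sub-index = 121.

121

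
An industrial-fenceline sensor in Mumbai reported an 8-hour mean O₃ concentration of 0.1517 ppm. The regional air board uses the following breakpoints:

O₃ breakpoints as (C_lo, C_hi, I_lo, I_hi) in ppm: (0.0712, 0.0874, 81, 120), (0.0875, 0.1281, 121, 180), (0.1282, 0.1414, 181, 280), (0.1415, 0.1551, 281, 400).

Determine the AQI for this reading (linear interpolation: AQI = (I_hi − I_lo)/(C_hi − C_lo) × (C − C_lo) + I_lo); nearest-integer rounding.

370

O₃: 0.1517 ∈ [0.1415, 0.1551] ↔ index [281, 400].
281 + (0.1517−0.1415)·(400−281)/(0.1551−0.1415) = 281 + 0.0102·119/0.0136 ≈ 370.25, so AQI = 370.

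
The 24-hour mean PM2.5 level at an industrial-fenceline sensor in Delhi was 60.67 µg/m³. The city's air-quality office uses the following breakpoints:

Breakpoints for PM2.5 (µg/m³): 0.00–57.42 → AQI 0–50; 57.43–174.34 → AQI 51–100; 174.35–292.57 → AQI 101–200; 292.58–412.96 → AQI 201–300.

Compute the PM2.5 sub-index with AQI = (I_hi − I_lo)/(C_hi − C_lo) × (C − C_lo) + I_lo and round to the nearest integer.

52

PM2.5: row 57.43–174.34 (AQI 51–100). (100−51)·(60.67−57.43)/(174.34−57.43) + 51 = 49·3.24/116.91 + 51 ≈ 52.36 → 52.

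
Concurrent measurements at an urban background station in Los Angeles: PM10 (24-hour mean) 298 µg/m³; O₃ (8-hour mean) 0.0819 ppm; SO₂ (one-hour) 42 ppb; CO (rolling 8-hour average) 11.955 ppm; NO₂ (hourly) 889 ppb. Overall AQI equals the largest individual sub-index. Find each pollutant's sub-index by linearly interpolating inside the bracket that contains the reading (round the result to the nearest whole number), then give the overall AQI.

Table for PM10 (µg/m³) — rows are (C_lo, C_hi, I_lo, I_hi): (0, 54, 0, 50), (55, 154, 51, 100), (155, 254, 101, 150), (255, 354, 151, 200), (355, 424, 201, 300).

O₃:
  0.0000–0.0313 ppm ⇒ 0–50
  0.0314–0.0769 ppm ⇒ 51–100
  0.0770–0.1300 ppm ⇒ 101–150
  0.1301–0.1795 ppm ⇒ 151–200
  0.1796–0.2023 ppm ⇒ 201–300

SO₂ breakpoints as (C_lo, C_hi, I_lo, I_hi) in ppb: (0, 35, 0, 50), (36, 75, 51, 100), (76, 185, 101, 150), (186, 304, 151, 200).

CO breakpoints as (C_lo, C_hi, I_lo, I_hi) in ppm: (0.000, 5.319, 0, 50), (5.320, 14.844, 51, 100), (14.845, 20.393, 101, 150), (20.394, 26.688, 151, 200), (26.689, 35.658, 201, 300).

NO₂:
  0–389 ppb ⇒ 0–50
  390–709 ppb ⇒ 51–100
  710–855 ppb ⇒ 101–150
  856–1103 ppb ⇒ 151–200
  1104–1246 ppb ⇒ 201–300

172

PM10: row 255–354 (AQI 151–200). (200−151)·(298−255)/(354−255) + 151 = 49·43/99 + 151 ≈ 172.28 → 172.
O₃: 0.0819 lies in 0.0770–0.1300, so I_lo=101, I_hi=150, C_lo=0.0770, C_hi=0.1300.
(150−101)/(0.1300−0.0770) × (0.0819−0.0770) + 101 = 49/0.0530 × 0.0049 + 101 ≈ 105.53 → 106.
SO₂: 42 ∈ [36, 75] ↔ index [51, 100].
51 + (42−36)·(100−51)/(75−36) = 51 + 6·49/39 ≈ 58.54, so AQI = 59.
CO 11.955: bracket 5.320–14.844 → index 51–100; slope 49/9.524, offset 6.635.
AQI = 51 + 49/9.524·6.635 ≈ 85.14 ⇒ 85.
NO₂: row 856–1103 (AQI 151–200). (200−151)·(889−856)/(1103−856) + 151 = 49·33/247 + 151 ≈ 157.55 → 158.
Sub-indices: PM10→172, O₃→106, SO₂→59, CO→85, NO₂→158. Overall AQI = max = 172; dominant pollutant is PM10.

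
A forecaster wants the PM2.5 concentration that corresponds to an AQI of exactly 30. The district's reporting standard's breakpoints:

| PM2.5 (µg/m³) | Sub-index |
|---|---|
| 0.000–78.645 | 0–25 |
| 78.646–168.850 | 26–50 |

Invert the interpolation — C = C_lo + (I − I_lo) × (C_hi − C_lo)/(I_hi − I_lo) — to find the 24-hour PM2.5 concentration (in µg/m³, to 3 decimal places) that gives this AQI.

AQI 30 lies in the 26–50 band, which corresponds to 78.646–168.850 µg/m³.
C = 78.646 + (30−26)×(168.850−78.646)/(50−26) = 78.646 + 4×90.204/24 ≈ 93.68000 µg/m³ → 93.680 µg/m³ to 3 dp.

93.680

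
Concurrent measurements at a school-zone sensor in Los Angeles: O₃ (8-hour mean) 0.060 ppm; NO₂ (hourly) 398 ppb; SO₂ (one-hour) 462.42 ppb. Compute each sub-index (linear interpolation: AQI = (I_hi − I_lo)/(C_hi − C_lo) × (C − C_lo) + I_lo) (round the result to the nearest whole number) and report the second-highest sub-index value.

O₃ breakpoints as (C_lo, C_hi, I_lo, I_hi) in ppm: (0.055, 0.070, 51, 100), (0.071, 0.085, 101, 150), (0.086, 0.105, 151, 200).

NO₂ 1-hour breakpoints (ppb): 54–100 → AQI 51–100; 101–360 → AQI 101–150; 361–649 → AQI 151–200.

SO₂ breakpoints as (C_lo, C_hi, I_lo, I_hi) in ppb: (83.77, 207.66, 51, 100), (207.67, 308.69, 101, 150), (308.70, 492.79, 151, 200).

157

O₃: 0.060 lies in 0.055–0.070, so I_lo=51, I_hi=100, C_lo=0.055, C_hi=0.070.
(100−51)/(0.070−0.055) × (0.060−0.055) + 51 = 49/0.015 × 0.005 + 51 ≈ 67.33 → 67.
NO₂ 398: bracket 361–649 → index 151–200; slope 49/288, offset 37.
AQI = 151 + 49/288·37 ≈ 157.30 ⇒ 157.
SO₂ 462.42: bracket 308.70–492.79 → index 151–200; slope 49/184.09, offset 153.72.
AQI = 151 + 49/184.09·153.72 ≈ 191.92 ⇒ 192.
Sub-indices: O₃→67, NO₂→157, SO₂→192. Ranked high→low: 192, 157, 67. Second-highest sub-index = 157.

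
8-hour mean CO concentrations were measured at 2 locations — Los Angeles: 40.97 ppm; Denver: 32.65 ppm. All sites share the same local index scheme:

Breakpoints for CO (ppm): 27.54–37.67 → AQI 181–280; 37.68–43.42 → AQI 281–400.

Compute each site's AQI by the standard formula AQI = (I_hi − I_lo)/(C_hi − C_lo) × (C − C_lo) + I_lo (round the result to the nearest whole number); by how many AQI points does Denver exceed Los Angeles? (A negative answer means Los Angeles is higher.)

-118

Los Angeles 40.97: bracket 37.68–43.42 → index 281–400; slope 119/5.74, offset 3.29.
AQI = 281 + 119/5.74·3.29 ≈ 349.21 ⇒ 349.
Denver: 32.65 ∈ [27.54, 37.67] ↔ index [181, 280].
181 + (32.65−27.54)·(280−181)/(37.67−27.54) = 181 + 5.11·99/10.13 ≈ 230.94, so AQI = 231.
AQIs: Los Angeles=349, Denver=231. Denver (231) − Los Angeles (349) = -118.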